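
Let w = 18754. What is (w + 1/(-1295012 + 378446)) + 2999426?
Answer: 2766361169879/916566 ≈ 3.0182e+6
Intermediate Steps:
(w + 1/(-1295012 + 378446)) + 2999426 = (18754 + 1/(-1295012 + 378446)) + 2999426 = (18754 + 1/(-916566)) + 2999426 = (18754 - 1/916566) + 2999426 = 17189278763/916566 + 2999426 = 2766361169879/916566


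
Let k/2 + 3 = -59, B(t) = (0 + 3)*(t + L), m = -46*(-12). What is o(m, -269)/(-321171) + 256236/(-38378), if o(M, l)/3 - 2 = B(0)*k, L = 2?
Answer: -13701690488/2054316773 ≈ -6.6697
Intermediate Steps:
m = 552
B(t) = 6 + 3*t (B(t) = (0 + 3)*(t + 2) = 3*(2 + t) = 6 + 3*t)
k = -124 (k = -6 + 2*(-59) = -6 - 118 = -124)
o(M, l) = -2226 (o(M, l) = 6 + 3*((6 + 3*0)*(-124)) = 6 + 3*((6 + 0)*(-124)) = 6 + 3*(6*(-124)) = 6 + 3*(-744) = 6 - 2232 = -2226)
o(m, -269)/(-321171) + 256236/(-38378) = -2226/(-321171) + 256236/(-38378) = -2226*(-1/321171) + 256236*(-1/38378) = 742/107057 - 128118/19189 = -13701690488/2054316773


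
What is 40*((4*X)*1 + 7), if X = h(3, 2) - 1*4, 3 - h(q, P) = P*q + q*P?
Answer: -1800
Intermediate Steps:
h(q, P) = 3 - 2*P*q (h(q, P) = 3 - (P*q + q*P) = 3 - (P*q + P*q) = 3 - 2*P*q)
X = -13 (X = (3 - 2*2*3) - 1*4 = (3 - 12) - 4 = -9 - 4 = -13)
40*((4*X)*1 + 7) = 40*((4*(-13))*1 + 7) = 40*(-52*1 + 7) = 40*(-52 + 7) = 40*(-45) = -1800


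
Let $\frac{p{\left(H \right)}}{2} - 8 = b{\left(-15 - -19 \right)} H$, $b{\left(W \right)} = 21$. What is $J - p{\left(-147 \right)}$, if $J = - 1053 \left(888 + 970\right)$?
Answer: $-1950316$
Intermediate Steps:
$J = -1956474$ ($J = \left(-1053\right) 1858 = -1956474$)
$p{\left(H \right)} = 16 + 42 H$ ($p{\left(H \right)} = 16 + 2 \cdot 21 H = 16 + 42 H$)
$J - p{\left(-147 \right)} = -1956474 - \left(16 + 42 \left(-147\right)\right) = -1956474 - \left(16 - 6174\right) = -1956474 - -6158 = -1956474 + 6158 = -1950316$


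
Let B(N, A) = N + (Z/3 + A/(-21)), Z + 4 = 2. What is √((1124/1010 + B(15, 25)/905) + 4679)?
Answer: √1915991865003685/639835 ≈ 68.411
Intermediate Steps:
Z = -2 (Z = -4 + 2 = -2)
B(N, A) = -⅔ + N - A/21 (B(N, A) = N + (-2/3 + A/(-21)) = N + (-2*⅓ + A*(-1/21)) = N + (-⅔ - A/21) = -⅔ + N - A/21)
√((1124/1010 + B(15, 25)/905) + 4679) = √((1124/1010 + (-⅔ + 15 - 1/21*25)/905) + 4679) = √((1124*(1/1010) + (-⅔ + 15 - 25/21)*(1/905)) + 4679) = √((562/505 + (92/7)*(1/905)) + 4679) = √((562/505 + 92/6335) + 4679) = √(721346/639835 + 4679) = √(2994509311/639835) = √1915991865003685/639835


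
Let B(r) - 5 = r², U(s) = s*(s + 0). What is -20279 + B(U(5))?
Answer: -19649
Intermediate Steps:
U(s) = s² (U(s) = s*s = s²)
B(r) = 5 + r²
-20279 + B(U(5)) = -20279 + (5 + (5²)²) = -20279 + (5 + 25²) = -20279 + (5 + 625) = -20279 + 630 = -19649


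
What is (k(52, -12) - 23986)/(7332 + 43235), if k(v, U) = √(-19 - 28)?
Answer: -23986/50567 + I*√47/50567 ≈ -0.47434 + 0.00013558*I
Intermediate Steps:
k(v, U) = I*√47 (k(v, U) = √(-47) = I*√47)
(k(52, -12) - 23986)/(7332 + 43235) = (I*√47 - 23986)/(7332 + 43235) = (-23986 + I*√47)/50567 = (-23986 + I*√47)*(1/50567) = -23986/50567 + I*√47/50567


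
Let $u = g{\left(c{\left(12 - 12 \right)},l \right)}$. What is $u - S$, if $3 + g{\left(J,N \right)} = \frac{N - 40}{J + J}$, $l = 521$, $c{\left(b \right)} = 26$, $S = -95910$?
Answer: $\frac{383665}{4} \approx 95916.0$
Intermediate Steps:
$g{\left(J,N \right)} = -3 + \frac{-40 + N}{2 J}$ ($g{\left(J,N \right)} = -3 + \frac{N - 40}{J + J} = -3 + \frac{-40 + N}{2 J}$)
$u = \frac{25}{4}$ ($u = \frac{-40 + 521 - 156}{2 \cdot 26} = \frac{1}{2} \cdot \frac{1}{26} \left(-40 + 521 - 156\right) = \frac{1}{2} \cdot \frac{1}{26} \cdot 325 = \frac{25}{4} \approx 6.25$)
$u - S = \frac{25}{4} - -95910 = \frac{25}{4} + 95910 = \frac{383665}{4}$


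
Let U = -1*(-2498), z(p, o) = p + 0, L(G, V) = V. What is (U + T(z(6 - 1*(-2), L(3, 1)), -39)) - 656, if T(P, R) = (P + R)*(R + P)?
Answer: 2803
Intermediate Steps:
z(p, o) = p
T(P, R) = (P + R)² (T(P, R) = (P + R)*(P + R) = (P + R)²)
U = 2498
(U + T(z(6 - 1*(-2), L(3, 1)), -39)) - 656 = (2498 + ((6 - 1*(-2)) - 39)²) - 656 = (2498 + ((6 + 2) - 39)²) - 656 = (2498 + (8 - 39)²) - 656 = (2498 + (-31)²) - 656 = (2498 + 961) - 656 = 3459 - 656 = 2803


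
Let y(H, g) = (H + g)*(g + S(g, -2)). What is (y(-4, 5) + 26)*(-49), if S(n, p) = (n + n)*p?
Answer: -539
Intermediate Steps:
S(n, p) = 2*n*p (S(n, p) = (2*n)*p = 2*n*p)
y(H, g) = -3*g*(H + g) (y(H, g) = (H + g)*(g + 2*g*(-2)) = (H + g)*(g - 4*g) = (H + g)*(-3*g) = -3*g*(H + g))
(y(-4, 5) + 26)*(-49) = (3*5*(-1*(-4) - 1*5) + 26)*(-49) = (3*5*(4 - 5) + 26)*(-49) = (3*5*(-1) + 26)*(-49) = (-15 + 26)*(-49) = 11*(-49) = -539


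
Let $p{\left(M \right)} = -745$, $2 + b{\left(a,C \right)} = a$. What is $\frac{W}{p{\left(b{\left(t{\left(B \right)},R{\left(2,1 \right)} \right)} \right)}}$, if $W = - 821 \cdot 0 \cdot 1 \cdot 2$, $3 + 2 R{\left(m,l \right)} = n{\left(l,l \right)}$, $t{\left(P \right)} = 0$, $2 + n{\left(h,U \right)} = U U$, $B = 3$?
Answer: $0$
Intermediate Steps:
$n{\left(h,U \right)} = -2 + U^{2}$ ($n{\left(h,U \right)} = -2 + U U = -2 + U^{2}$)
$R{\left(m,l \right)} = - \frac{5}{2} + \frac{l^{2}}{2}$ ($R{\left(m,l \right)} = - \frac{3}{2} + \frac{-2 + l^{2}}{2} = - \frac{3}{2} + \left(-1 + \frac{l^{2}}{2}\right) = - \frac{5}{2} + \frac{l^{2}}{2}$)
$b{\left(a,C \right)} = -2 + a$
$W = 0$ ($W = - 821 \cdot 0 \cdot 2 = \left(-821\right) 0 = 0$)
$\frac{W}{p{\left(b{\left(t{\left(B \right)},R{\left(2,1 \right)} \right)} \right)}} = \frac{0}{-745} = 0 \left(- \frac{1}{745}\right) = 0$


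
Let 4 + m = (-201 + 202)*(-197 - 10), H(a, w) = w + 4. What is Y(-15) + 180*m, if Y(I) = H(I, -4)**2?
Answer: -37980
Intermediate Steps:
H(a, w) = 4 + w
Y(I) = 0 (Y(I) = (4 - 4)**2 = 0**2 = 0)
m = -211 (m = -4 + (-201 + 202)*(-197 - 10) = -4 + 1*(-207) = -4 - 207 = -211)
Y(-15) + 180*m = 0 + 180*(-211) = 0 - 37980 = -37980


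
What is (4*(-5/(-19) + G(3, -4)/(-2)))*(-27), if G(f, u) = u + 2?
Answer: -2592/19 ≈ -136.42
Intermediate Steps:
G(f, u) = 2 + u
(4*(-5/(-19) + G(3, -4)/(-2)))*(-27) = (4*(-5/(-19) + (2 - 4)/(-2)))*(-27) = (4*(-5*(-1/19) - 2*(-½)))*(-27) = (4*(5/19 + 1))*(-27) = (4*(24/19))*(-27) = (96/19)*(-27) = -2592/19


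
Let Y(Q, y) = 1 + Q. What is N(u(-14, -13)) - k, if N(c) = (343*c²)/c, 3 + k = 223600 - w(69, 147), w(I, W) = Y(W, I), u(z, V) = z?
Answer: -228251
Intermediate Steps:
w(I, W) = 1 + W
k = 223449 (k = -3 + (223600 - (1 + 147)) = -3 + (223600 - 1*148) = -3 + (223600 - 148) = -3 + 223452 = 223449)
N(c) = 343*c
N(u(-14, -13)) - k = 343*(-14) - 1*223449 = -4802 - 223449 = -228251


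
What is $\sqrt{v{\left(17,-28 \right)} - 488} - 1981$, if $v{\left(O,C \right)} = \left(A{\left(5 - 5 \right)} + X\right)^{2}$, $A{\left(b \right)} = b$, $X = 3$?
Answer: $-1981 + i \sqrt{479} \approx -1981.0 + 21.886 i$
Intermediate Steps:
$v{\left(O,C \right)} = 9$ ($v{\left(O,C \right)} = \left(\left(5 - 5\right) + 3\right)^{2} = \left(0 + 3\right)^{2} = 3^{2} = 9$)
$\sqrt{v{\left(17,-28 \right)} - 488} - 1981 = \sqrt{9 - 488} - 1981 = \sqrt{-479} - 1981 = i \sqrt{479} - 1981 = -1981 + i \sqrt{479}$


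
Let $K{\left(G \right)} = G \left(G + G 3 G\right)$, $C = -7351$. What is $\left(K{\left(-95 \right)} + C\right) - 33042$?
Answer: $-2603493$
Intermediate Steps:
$K{\left(G \right)} = G \left(G + 3 G^{2}\right)$ ($K{\left(G \right)} = G \left(G + 3 G G\right) = G \left(G + 3 G^{2}\right)$)
$\left(K{\left(-95 \right)} + C\right) - 33042 = \left(\left(-95\right)^{2} \left(1 + 3 \left(-95\right)\right) - 7351\right) - 33042 = \left(9025 \left(1 - 285\right) - 7351\right) - 33042 = \left(9025 \left(-284\right) - 7351\right) - 33042 = \left(-2563100 - 7351\right) - 33042 = -2570451 - 33042 = -2603493$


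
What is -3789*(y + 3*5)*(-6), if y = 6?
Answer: 477414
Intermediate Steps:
-3789*(y + 3*5)*(-6) = -3789*(6 + 3*5)*(-6) = -3789*(6 + 15)*(-6) = -79569*(-6) = -3789*(-126) = 477414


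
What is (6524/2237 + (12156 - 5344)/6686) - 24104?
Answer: -180227297310/7478291 ≈ -24100.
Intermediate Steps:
(6524/2237 + (12156 - 5344)/6686) - 24104 = (6524*(1/2237) + 6812*(1/6686)) - 24104 = (6524/2237 + 3406/3343) - 24104 = 29428954/7478291 - 24104 = -180227297310/7478291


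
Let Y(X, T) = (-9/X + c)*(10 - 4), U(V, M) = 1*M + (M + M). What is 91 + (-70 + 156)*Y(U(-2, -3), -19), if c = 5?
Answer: 3187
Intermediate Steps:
U(V, M) = 3*M (U(V, M) = M + 2*M = 3*M)
Y(X, T) = 30 - 54/X (Y(X, T) = (-9/X + 5)*(10 - 4) = (5 - 9/X)*6 = 30 - 54/X)
91 + (-70 + 156)*Y(U(-2, -3), -19) = 91 + (-70 + 156)*(30 - 54/(3*(-3))) = 91 + 86*(30 - 54/(-9)) = 91 + 86*(30 - 54*(-⅑)) = 91 + 86*(30 + 6) = 91 + 86*36 = 91 + 3096 = 3187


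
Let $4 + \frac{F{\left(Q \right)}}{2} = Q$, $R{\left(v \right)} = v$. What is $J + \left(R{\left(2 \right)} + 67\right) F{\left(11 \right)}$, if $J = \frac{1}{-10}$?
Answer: $\frac{9659}{10} \approx 965.9$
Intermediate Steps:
$J = - \frac{1}{10} \approx -0.1$
$F{\left(Q \right)} = -8 + 2 Q$
$J + \left(R{\left(2 \right)} + 67\right) F{\left(11 \right)} = - \frac{1}{10} + \left(2 + 67\right) \left(-8 + 2 \cdot 11\right) = - \frac{1}{10} + 69 \left(-8 + 22\right) = - \frac{1}{10} + 69 \cdot 14 = - \frac{1}{10} + 966 = \frac{9659}{10}$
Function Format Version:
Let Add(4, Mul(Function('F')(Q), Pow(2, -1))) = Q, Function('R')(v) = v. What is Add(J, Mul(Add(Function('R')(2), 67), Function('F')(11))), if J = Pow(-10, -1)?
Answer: Rational(9659, 10) ≈ 965.90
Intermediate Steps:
J = Rational(-1, 10) ≈ -0.10000
Function('F')(Q) = Add(-8, Mul(2, Q))
Add(J, Mul(Add(Function('R')(2), 67), Function('F')(11))) = Add(Rational(-1, 10), Mul(Add(2, 67), Add(-8, Mul(2, 11)))) = Add(Rational(-1, 10), Mul(69, Add(-8, 22))) = Add(Rational(-1, 10), Mul(69, 14)) = Add(Rational(-1, 10), 966) = Rational(9659, 10)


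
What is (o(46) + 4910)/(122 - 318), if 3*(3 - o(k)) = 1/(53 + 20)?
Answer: -537973/21462 ≈ -25.066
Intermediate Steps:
o(k) = 656/219 (o(k) = 3 - 1/(3*(53 + 20)) = 3 - ⅓/73 = 3 - ⅓*1/73 = 3 - 1/219 = 656/219)
(o(46) + 4910)/(122 - 318) = (656/219 + 4910)/(122 - 318) = (1075946/219)/(-196) = (1075946/219)*(-1/196) = -537973/21462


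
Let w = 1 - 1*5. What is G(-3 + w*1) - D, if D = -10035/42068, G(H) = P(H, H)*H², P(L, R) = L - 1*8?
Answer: -30909945/42068 ≈ -734.76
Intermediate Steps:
P(L, R) = -8 + L (P(L, R) = L - 8 = -8 + L)
w = -4 (w = 1 - 5 = -4)
G(H) = H²*(-8 + H) (G(H) = (-8 + H)*H² = H²*(-8 + H))
D = -10035/42068 (D = -10035*1/42068 = -10035/42068 ≈ -0.23854)
G(-3 + w*1) - D = (-3 - 4*1)²*(-8 + (-3 - 4*1)) - 1*(-10035/42068) = (-3 - 4)²*(-8 + (-3 - 4)) + 10035/42068 = (-7)²*(-8 - 7) + 10035/42068 = 49*(-15) + 10035/42068 = -735 + 10035/42068 = -30909945/42068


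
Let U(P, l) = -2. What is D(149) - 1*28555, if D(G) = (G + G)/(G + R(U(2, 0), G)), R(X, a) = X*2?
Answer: -4140177/145 ≈ -28553.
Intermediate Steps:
R(X, a) = 2*X
D(G) = 2*G/(-4 + G) (D(G) = (G + G)/(G + 2*(-2)) = (2*G)/(G - 4) = (2*G)/(-4 + G) = 2*G/(-4 + G))
D(149) - 1*28555 = 2*149/(-4 + 149) - 1*28555 = 2*149/145 - 28555 = 2*149*(1/145) - 28555 = 298/145 - 28555 = -4140177/145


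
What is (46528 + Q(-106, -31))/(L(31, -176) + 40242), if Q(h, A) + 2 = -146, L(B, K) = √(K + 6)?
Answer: 933211980/809709367 - 23190*I*√170/809709367 ≈ 1.1525 - 0.00037342*I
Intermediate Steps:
L(B, K) = √(6 + K)
Q(h, A) = -148 (Q(h, A) = -2 - 146 = -148)
(46528 + Q(-106, -31))/(L(31, -176) + 40242) = (46528 - 148)/(√(6 - 176) + 40242) = 46380/(√(-170) + 40242) = 46380/(I*√170 + 40242) = 46380/(40242 + I*√170)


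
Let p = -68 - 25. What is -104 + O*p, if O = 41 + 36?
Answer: -7265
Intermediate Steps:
p = -93
O = 77
-104 + O*p = -104 + 77*(-93) = -104 - 7161 = -7265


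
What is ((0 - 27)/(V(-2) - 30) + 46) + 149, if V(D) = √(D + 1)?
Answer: 176505/901 + 27*I/901 ≈ 195.9 + 0.029967*I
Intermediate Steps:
V(D) = √(1 + D)
((0 - 27)/(V(-2) - 30) + 46) + 149 = ((0 - 27)/(√(1 - 2) - 30) + 46) + 149 = (-27/(√(-1) - 30) + 46) + 149 = (-27/(I - 30) + 46) + 149 = (-27*(-30 - I)/901 + 46) + 149 = (46 - 27*(-30 - I)/901) + 149 = 195 - 27*(-30 - I)/901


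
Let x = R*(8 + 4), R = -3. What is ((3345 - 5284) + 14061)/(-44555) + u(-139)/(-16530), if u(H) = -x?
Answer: -354352/1292095 ≈ -0.27425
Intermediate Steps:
x = -36 (x = -3*(8 + 4) = -3*12 = -36)
u(H) = 36 (u(H) = -1*(-36) = 36)
((3345 - 5284) + 14061)/(-44555) + u(-139)/(-16530) = ((3345 - 5284) + 14061)/(-44555) + 36/(-16530) = (-1939 + 14061)*(-1/44555) + 36*(-1/16530) = 12122*(-1/44555) - 6/2755 = -638/2345 - 6/2755 = -354352/1292095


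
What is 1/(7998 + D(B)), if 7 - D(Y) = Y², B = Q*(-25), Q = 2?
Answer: 1/5505 ≈ 0.00018165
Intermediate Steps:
B = -50 (B = 2*(-25) = -50)
D(Y) = 7 - Y²
1/(7998 + D(B)) = 1/(7998 + (7 - 1*(-50)²)) = 1/(7998 + (7 - 1*2500)) = 1/(7998 + (7 - 2500)) = 1/(7998 - 2493) = 1/5505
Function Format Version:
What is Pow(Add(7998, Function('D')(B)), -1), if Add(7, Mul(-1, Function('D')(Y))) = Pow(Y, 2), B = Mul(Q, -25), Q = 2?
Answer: Rational(1, 5505) ≈ 0.00018165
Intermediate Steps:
B = -50 (B = Mul(2, -25) = -50)
Function('D')(Y) = Add(7, Mul(-1, Pow(Y, 2)))
Pow(Add(7998, Function('D')(B)), -1) = Pow(Add(7998, Add(7, Mul(-1, Pow(-50, 2)))), -1) = Pow(Add(7998, Add(7, Mul(-1, 2500))), -1) = Pow(Add(7998, Add(7, -2500)), -1) = Pow(Add(7998, -2493), -1) = Pow(5505, -1) = Rational(1, 5505)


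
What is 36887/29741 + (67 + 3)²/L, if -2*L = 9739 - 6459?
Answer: -4261811/2438762 ≈ -1.7475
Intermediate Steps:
L = -1640 (L = -(9739 - 6459)/2 = -½*3280 = -1640)
36887/29741 + (67 + 3)²/L = 36887/29741 + (67 + 3)²/(-1640) = 36887*(1/29741) + 70²*(-1/1640) = 36887/29741 + 4900*(-1/1640) = 36887/29741 - 245/82 = -4261811/2438762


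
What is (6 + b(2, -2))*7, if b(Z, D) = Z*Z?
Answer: 70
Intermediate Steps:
b(Z, D) = Z²
(6 + b(2, -2))*7 = (6 + 2²)*7 = (6 + 4)*7 = 10*7 = 70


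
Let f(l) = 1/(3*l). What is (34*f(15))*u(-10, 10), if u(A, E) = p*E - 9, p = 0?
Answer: -34/5 ≈ -6.8000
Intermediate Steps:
u(A, E) = -9 (u(A, E) = 0*E - 9 = 0 - 9 = -9)
f(l) = 1/(3*l)
(34*f(15))*u(-10, 10) = (34*((⅓)/15))*(-9) = (34*((⅓)*(1/15)))*(-9) = (34*(1/45))*(-9) = (34/45)*(-9) = -34/5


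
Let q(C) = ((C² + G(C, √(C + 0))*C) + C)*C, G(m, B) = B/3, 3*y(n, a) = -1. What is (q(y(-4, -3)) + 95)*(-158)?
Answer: -405586/27 - 158*I*√3/81 ≈ -15022.0 - 3.3786*I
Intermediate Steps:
y(n, a) = -⅓ (y(n, a) = (⅓)*(-1) = -⅓)
G(m, B) = B/3 (G(m, B) = B*(⅓) = B/3)
q(C) = C*(C + C² + C^(3/2)/3) (q(C) = ((C² + (√(C + 0)/3)*C) + C)*C = ((C² + (√C/3)*C) + C)*C = ((C² + C^(3/2)/3) + C)*C = (C + C² + C^(3/2)/3)*C = C*(C + C² + C^(3/2)/3))
(q(y(-4, -3)) + 95)*(-158) = (((-⅓)² + (-⅓)³ + (-⅓)^(5/2)/3) + 95)*(-158) = ((⅑ - 1/27 + (I*√3/27)/3) + 95)*(-158) = ((⅑ - 1/27 + I*√3/81) + 95)*(-158) = ((2/27 + I*√3/81) + 95)*(-158) = (2567/27 + I*√3/81)*(-158) = -405586/27 - 158*I*√3/81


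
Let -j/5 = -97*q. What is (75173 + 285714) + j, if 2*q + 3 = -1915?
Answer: -104228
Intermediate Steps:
q = -959 (q = -3/2 + (½)*(-1915) = -3/2 - 1915/2 = -959)
j = -465115 (j = -(-485)*(-959) = -5*93023 = -465115)
(75173 + 285714) + j = (75173 + 285714) - 465115 = 360887 - 465115 = -104228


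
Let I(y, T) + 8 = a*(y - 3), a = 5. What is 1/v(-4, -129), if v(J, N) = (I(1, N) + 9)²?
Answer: 1/81 ≈ 0.012346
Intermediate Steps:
I(y, T) = -23 + 5*y (I(y, T) = -8 + 5*(y - 3) = -8 + 5*(-3 + y) = -8 + (-15 + 5*y) = -23 + 5*y)
v(J, N) = 81 (v(J, N) = ((-23 + 5*1) + 9)² = ((-23 + 5) + 9)² = (-18 + 9)² = (-9)² = 81)
1/v(-4, -129) = 1/81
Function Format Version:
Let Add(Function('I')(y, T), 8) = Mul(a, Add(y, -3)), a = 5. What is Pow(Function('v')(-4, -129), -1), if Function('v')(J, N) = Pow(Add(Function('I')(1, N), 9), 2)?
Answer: Rational(1, 81) ≈ 0.012346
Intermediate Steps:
Function('I')(y, T) = Add(-23, Mul(5, y)) (Function('I')(y, T) = Add(-8, Mul(5, Add(y, -3))) = Add(-8, Mul(5, Add(-3, y))) = Add(-8, Add(-15, Mul(5, y))) = Add(-23, Mul(5, y)))
Function('v')(J, N) = 81 (Function('v')(J, N) = Pow(Add(Add(-23, Mul(5, 1)), 9), 2) = Pow(Add(Add(-23, 5), 9), 2) = Pow(Add(-18, 9), 2) = Pow(-9, 2) = 81)
Pow(Function('v')(-4, -129), -1) = Pow(81, -1) = Rational(1, 81)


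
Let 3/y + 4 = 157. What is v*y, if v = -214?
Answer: -214/51 ≈ -4.1961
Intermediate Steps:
y = 1/51 (y = 3/(-4 + 157) = 3/153 = 3*(1/153) = 1/51 ≈ 0.019608)
v*y = -214*1/51 = -214/51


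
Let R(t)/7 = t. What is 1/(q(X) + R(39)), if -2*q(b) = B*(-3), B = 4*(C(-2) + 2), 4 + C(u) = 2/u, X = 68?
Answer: 1/255 ≈ 0.0039216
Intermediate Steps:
C(u) = -4 + 2/u
R(t) = 7*t
B = -12 (B = 4*((-4 + 2/(-2)) + 2) = 4*((-4 + 2*(-½)) + 2) = 4*((-4 - 1) + 2) = 4*(-5 + 2) = 4*(-3) = -12)
q(b) = -18 (q(b) = -(-6)*(-3) = -½*36 = -18)
1/(q(X) + R(39)) = 1/(-18 + 7*39) = 1/(-18 + 273) = 1/255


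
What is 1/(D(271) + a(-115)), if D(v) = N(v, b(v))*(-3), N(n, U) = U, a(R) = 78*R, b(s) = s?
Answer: -1/9783 ≈ -0.00010222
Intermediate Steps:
D(v) = -3*v (D(v) = v*(-3) = -3*v)
1/(D(271) + a(-115)) = 1/(-3*271 + 78*(-115)) = 1/(-813 - 8970) = 1/(-9783) = -1/9783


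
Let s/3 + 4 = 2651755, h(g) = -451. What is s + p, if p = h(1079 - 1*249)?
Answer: 7954802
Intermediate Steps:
p = -451
s = 7955253 (s = -12 + 3*2651755 = -12 + 7955265 = 7955253)
s + p = 7955253 - 451 = 7954802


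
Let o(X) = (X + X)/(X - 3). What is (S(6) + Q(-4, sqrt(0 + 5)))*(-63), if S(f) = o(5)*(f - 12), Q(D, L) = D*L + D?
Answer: 2142 + 252*sqrt(5) ≈ 2705.5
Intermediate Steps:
o(X) = 2*X/(-3 + X) (o(X) = (2*X)/(-3 + X) = 2*X/(-3 + X))
Q(D, L) = D + D*L
S(f) = -60 + 5*f (S(f) = (2*5/(-3 + 5))*(f - 12) = (2*5/2)*(-12 + f) = (2*5*(1/2))*(-12 + f) = 5*(-12 + f) = -60 + 5*f)
(S(6) + Q(-4, sqrt(0 + 5)))*(-63) = ((-60 + 5*6) - 4*(1 + sqrt(0 + 5)))*(-63) = ((-60 + 30) - 4*(1 + sqrt(5)))*(-63) = (-30 + (-4 - 4*sqrt(5)))*(-63) = (-34 - 4*sqrt(5))*(-63) = 2142 + 252*sqrt(5)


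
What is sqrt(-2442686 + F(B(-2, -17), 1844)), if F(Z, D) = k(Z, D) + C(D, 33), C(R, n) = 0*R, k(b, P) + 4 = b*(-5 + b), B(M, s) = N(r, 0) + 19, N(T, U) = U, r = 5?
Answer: 2*I*sqrt(610606) ≈ 1562.8*I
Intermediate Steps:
B(M, s) = 19 (B(M, s) = 0 + 19 = 19)
k(b, P) = -4 + b*(-5 + b)
C(R, n) = 0
F(Z, D) = -4 + Z**2 - 5*Z (F(Z, D) = (-4 + Z**2 - 5*Z) + 0 = -4 + Z**2 - 5*Z)
sqrt(-2442686 + F(B(-2, -17), 1844)) = sqrt(-2442686 + (-4 + 19**2 - 5*19)) = sqrt(-2442686 + (-4 + 361 - 95)) = sqrt(-2442686 + 262) = sqrt(-2442424) = 2*I*sqrt(610606)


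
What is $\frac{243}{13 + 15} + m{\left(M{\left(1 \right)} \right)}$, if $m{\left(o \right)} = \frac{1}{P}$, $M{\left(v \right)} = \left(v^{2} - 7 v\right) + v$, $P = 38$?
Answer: $\frac{4631}{532} \approx 8.7049$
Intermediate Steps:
$M{\left(v \right)} = v^{2} - 6 v$
$m{\left(o \right)} = \frac{1}{38}$
$\frac{243}{13 + 15} + m{\left(M{\left(1 \right)} \right)} = \frac{243}{13 + 15} + \frac{1}{38} = \frac{243}{28} + \frac{1}{38} = \frac{4631}{532}$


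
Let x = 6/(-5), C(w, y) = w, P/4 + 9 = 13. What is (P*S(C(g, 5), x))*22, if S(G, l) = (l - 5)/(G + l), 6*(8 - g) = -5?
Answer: -65472/229 ≈ -285.90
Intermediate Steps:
P = 16 (P = -36 + 4*13 = -36 + 52 = 16)
g = 53/6 (g = 8 - 1/6*(-5) = 8 + 5/6 = 53/6 ≈ 8.8333)
x = -6/5 (x = 6*(-1/5) = -6/5 ≈ -1.2000)
S(G, l) = (-5 + l)/(G + l)
(P*S(C(g, 5), x))*22 = (16*((-5 - 6/5)/(53/6 - 6/5)))*22 = (16*(-31/5/(229/30)))*22 = (16*((30/229)*(-31/5)))*22 = (16*(-186/229))*22 = -2976/229*22 = -65472/229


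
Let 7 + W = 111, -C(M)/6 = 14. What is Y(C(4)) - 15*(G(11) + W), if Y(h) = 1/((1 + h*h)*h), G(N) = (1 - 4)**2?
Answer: -1004775661/592788 ≈ -1695.0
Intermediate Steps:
G(N) = 9 (G(N) = (-3)**2 = 9)
C(M) = -84 (C(M) = -6*14 = -84)
W = 104 (W = -7 + 111 = 104)
Y(h) = 1/(h*(1 + h**2)) (Y(h) = 1/((1 + h**2)*h) = 1/(h*(1 + h**2)))
Y(C(4)) - 15*(G(11) + W) = 1/(-84 + (-84)**3) - 15*(9 + 104) = 1/(-84 - 592704) - 15*113 = 1/(-592788) - 1695 = -1/592788 - 1695 = -1004775661/592788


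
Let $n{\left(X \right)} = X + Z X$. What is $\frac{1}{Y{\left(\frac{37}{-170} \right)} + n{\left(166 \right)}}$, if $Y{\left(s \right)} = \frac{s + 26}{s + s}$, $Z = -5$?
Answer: $- \frac{74}{53519} \approx -0.0013827$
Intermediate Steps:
$n{\left(X \right)} = - 4 X$ ($n{\left(X \right)} = X - 5 X = - 4 X$)
$Y{\left(s \right)} = \frac{26 + s}{2 s}$
$\frac{1}{Y{\left(\frac{37}{-170} \right)} + n{\left(166 \right)}} = \frac{1}{\frac{26 + \frac{37}{-170}}{2 \frac{37}{-170}} - 664} = \frac{1}{\frac{26 + 37 \left(- \frac{1}{170}\right)}{2 \cdot 37 \left(- \frac{1}{170}\right)} - 664} = \frac{1}{\frac{26 - \frac{37}{170}}{2 \left(- \frac{37}{170}\right)} - 664} = \frac{1}{\frac{1}{2} \left(- \frac{170}{37}\right) \frac{4383}{170} - 664} = \frac{1}{- \frac{4383}{74} - 664} = \frac{1}{- \frac{53519}{74}} = - \frac{74}{53519}$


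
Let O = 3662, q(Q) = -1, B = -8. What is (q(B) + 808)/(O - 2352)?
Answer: 807/1310 ≈ 0.61603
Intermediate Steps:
(q(B) + 808)/(O - 2352) = (-1 + 808)/(3662 - 2352) = 807/1310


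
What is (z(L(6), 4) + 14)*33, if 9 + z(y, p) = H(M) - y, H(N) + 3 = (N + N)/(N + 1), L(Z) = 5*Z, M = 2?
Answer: -880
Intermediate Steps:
H(N) = -3 + 2*N/(1 + N) (H(N) = -3 + (N + N)/(N + 1) = -3 + (2*N)/(1 + N) = -3 + 2*N/(1 + N))
z(y, p) = -32/3 - y (z(y, p) = -9 + ((-3 - 1*2)/(1 + 2) - y) = -9 + ((-3 - 2)/3 - y) = -9 + ((⅓)*(-5) - y) = -9 + (-5/3 - y) = -32/3 - y)
(z(L(6), 4) + 14)*33 = ((-32/3 - 5*6) + 14)*33 = ((-32/3 - 1*30) + 14)*33 = ((-32/3 - 30) + 14)*33 = (-122/3 + 14)*33 = -80/3*33 = -880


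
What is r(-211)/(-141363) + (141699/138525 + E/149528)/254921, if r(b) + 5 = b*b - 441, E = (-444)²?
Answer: -9696713913835755236/31101462261666611775 ≈ -0.31178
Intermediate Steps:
E = 197136
r(b) = -446 + b² (r(b) = -5 + (b*b - 441) = -5 + (b² - 441) = -5 + (-441 + b²) = -446 + b²)
r(-211)/(-141363) + (141699/138525 + E/149528)/254921 = (-446 + (-211)²)/(-141363) + (141699/138525 + 197136/149528)/254921 = (-446 + 44521)*(-1/141363) + (141699*(1/138525) + 197136*(1/149528))*(1/254921) = 44075*(-1/141363) + (47233/46175 + 24642/18691)*(1/254921) = -44075/141363 + (2020676353/863056925)*(1/254921) = -44075/141363 + 2020676353/220011334377925 = -9696713913835755236/31101462261666611775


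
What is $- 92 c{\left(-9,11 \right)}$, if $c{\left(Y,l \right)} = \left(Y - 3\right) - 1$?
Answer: $1196$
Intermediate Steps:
$c{\left(Y,l \right)} = -4 + Y$ ($c{\left(Y,l \right)} = \left(-3 + Y\right) - 1 = -4 + Y$)
$- 92 c{\left(-9,11 \right)} = - 92 \left(-4 - 9\right) = \left(-92\right) \left(-13\right) = 1196$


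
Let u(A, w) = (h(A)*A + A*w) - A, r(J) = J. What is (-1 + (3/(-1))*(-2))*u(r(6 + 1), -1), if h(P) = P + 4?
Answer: 315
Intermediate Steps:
h(P) = 4 + P
u(A, w) = -A + A*w + A*(4 + A) (u(A, w) = ((4 + A)*A + A*w) - A = (A*(4 + A) + A*w) - A = (A*w + A*(4 + A)) - A = -A + A*w + A*(4 + A))
(-1 + (3/(-1))*(-2))*u(r(6 + 1), -1) = (-1 + (3/(-1))*(-2))*((6 + 1)*(3 + (6 + 1) - 1)) = (-1 + (3*(-1))*(-2))*(7*(3 + 7 - 1)) = (-1 - 3*(-2))*(7*9) = (-1 + 6)*63 = 5*63 = 315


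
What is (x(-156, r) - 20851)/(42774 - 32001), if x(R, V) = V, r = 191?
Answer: -20660/10773 ≈ -1.9178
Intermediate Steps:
(x(-156, r) - 20851)/(42774 - 32001) = (191 - 20851)/(42774 - 32001) = -20660/10773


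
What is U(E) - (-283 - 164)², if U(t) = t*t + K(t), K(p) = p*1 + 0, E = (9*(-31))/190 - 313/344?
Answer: -213388994484511/1067982400 ≈ -1.9981e+5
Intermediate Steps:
E = -77723/32680 (E = -279*1/190 - 313*1/344 = -279/190 - 313/344 = -77723/32680 ≈ -2.3783)
K(p) = p (K(p) = p + 0 = p)
U(t) = t + t² (U(t) = t*t + t = t² + t = t + t²)
U(E) - (-283 - 164)² = -77723*(1 - 77723/32680)/32680 - (-283 - 164)² = -77723/32680*(-45043/32680) - 1*(-447)² = 3500877089/1067982400 - 1*199809 = 3500877089/1067982400 - 199809 = -213388994484511/1067982400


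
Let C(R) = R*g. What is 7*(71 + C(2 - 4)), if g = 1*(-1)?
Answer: 511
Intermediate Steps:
g = -1
C(R) = -R (C(R) = R*(-1) = -R)
7*(71 + C(2 - 4)) = 7*(71 - (2 - 4)) = 7*(71 - 1*(-2)) = 7*(71 + 2) = 7*73 = 511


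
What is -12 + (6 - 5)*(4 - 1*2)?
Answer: -10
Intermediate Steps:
-12 + (6 - 5)*(4 - 1*2) = -12 + 1*(4 - 2) = -12 + 1*2 = -12 + 2 = -10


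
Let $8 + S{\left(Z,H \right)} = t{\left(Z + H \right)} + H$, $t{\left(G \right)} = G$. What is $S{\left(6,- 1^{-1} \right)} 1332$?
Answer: $-5328$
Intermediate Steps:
$S{\left(Z,H \right)} = -8 + Z + 2 H$ ($S{\left(Z,H \right)} = -8 + \left(\left(Z + H\right) + H\right) = -8 + \left(\left(H + Z\right) + H\right) = -8 + \left(Z + 2 H\right) = -8 + Z + 2 H$)
$S{\left(6,- 1^{-1} \right)} 1332 = \left(-8 + 6 + 2 \left(- 1^{-1}\right)\right) 1332 = \left(-8 + 6 + 2 \left(\left(-1\right) 1\right)\right) 1332 = \left(-8 + 6 + 2 \left(-1\right)\right) 1332 = \left(-8 + 6 - 2\right) 1332 = \left(-4\right) 1332 = -5328$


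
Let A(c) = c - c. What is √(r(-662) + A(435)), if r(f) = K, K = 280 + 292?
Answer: 2*√143 ≈ 23.917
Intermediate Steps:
K = 572
r(f) = 572
A(c) = 0
√(r(-662) + A(435)) = √(572 + 0) = √572 = 2*√143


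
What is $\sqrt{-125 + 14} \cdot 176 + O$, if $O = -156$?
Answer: $-156 + 176 i \sqrt{111} \approx -156.0 + 1854.3 i$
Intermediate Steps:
$\sqrt{-125 + 14} \cdot 176 + O = \sqrt{-125 + 14} \cdot 176 - 156 = \sqrt{-111} \cdot 176 - 156 = i \sqrt{111} \cdot 176 - 156 = 176 i \sqrt{111} - 156 = -156 + 176 i \sqrt{111}$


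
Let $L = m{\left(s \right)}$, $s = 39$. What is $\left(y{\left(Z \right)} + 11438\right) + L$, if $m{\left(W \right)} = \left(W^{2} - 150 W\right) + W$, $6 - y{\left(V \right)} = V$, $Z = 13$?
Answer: $7141$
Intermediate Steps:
$y{\left(V \right)} = 6 - V$
$m{\left(W \right)} = W^{2} - 149 W$
$L = -4290$ ($L = 39 \left(-149 + 39\right) = 39 \left(-110\right) = -4290$)
$\left(y{\left(Z \right)} + 11438\right) + L = \left(\left(6 - 13\right) + 11438\right) - 4290 = \left(-7 + 11438\right) - 4290 = 11431 - 4290 = 7141$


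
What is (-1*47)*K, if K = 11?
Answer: -517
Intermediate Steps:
(-1*47)*K = -1*47*11 = -47*11 = -517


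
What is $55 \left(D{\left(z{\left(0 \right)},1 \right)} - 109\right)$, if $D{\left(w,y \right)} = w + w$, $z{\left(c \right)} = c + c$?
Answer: $-5995$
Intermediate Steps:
$z{\left(c \right)} = 2 c$
$D{\left(w,y \right)} = 2 w$
$55 \left(D{\left(z{\left(0 \right)},1 \right)} - 109\right) = 55 \left(2 \cdot 2 \cdot 0 - 109\right) = 55 \left(2 \cdot 0 - 109\right) = 55 \left(0 - 109\right) = 55 \left(-109\right) = -5995$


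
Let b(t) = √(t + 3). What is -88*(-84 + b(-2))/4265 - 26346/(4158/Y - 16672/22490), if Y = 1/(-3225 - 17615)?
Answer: 3559176529067897/2077928993899520 ≈ 1.7128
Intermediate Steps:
Y = -1/20840 (Y = 1/(-20840) = -1/20840 ≈ -4.7985e-5)
b(t) = √(3 + t)
-88*(-84 + b(-2))/4265 - 26346/(4158/Y - 16672/22490) = -88*(-84 + √(3 - 2))/4265 - 26346/(4158/(-1/20840) - 16672/22490) = -88*(-84 + √1)*(1/4265) - 26346/(4158*(-20840) - 16672*1/22490) = -88*(-84 + 1)*(1/4265) - 26346/(-86652720 - 8336/11245) = -88*(-83)*(1/4265) - 26346/(-974409844736/11245) = 7304*(1/4265) - 26346*(-11245/974409844736) = 7304/4265 + 148130385/487204922368 = 3559176529067897/2077928993899520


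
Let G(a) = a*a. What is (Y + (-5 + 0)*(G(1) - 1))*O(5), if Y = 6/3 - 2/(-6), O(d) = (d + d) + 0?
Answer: 70/3 ≈ 23.333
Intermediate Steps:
G(a) = a²
O(d) = 2*d (O(d) = 2*d + 0 = 2*d)
Y = 7/3 (Y = 6*(⅓) - 2*(-⅙) = 2 + ⅓ = 7/3 ≈ 2.3333)
(Y + (-5 + 0)*(G(1) - 1))*O(5) = (7/3 + (-5 + 0)*(1² - 1))*(2*5) = (7/3 - 5*(1 - 1))*10 = (7/3 - 5*0)*10 = (7/3 + 0)*10 = (7/3)*10 = 70/3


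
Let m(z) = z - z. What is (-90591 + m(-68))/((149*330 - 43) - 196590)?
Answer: 90591/147463 ≈ 0.61433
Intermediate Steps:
m(z) = 0
(-90591 + m(-68))/((149*330 - 43) - 196590) = (-90591 + 0)/((149*330 - 43) - 196590) = -90591/((49170 - 43) - 196590) = -90591/(49127 - 196590) = -90591/(-147463) = -90591*(-1/147463) = 90591/147463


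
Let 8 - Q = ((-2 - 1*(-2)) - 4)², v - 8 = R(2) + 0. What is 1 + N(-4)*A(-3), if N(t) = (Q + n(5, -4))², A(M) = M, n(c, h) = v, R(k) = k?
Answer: -11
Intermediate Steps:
v = 10 (v = 8 + (2 + 0) = 8 + 2 = 10)
n(c, h) = 10
Q = -8 (Q = 8 - ((-2 - 1*(-2)) - 4)² = 8 - ((-2 + 2) - 4)² = 8 - (0 - 4)² = 8 - 1*(-4)² = 8 - 1*16 = 8 - 16 = -8)
N(t) = 4 (N(t) = (-8 + 10)² = 2² = 4)
1 + N(-4)*A(-3) = 1 + 4*(-3) = 1 - 12 = -11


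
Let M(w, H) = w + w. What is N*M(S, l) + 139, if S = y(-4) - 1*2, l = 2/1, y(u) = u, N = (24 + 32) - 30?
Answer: -173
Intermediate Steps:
N = 26 (N = 56 - 30 = 26)
l = 2 (l = 2*1 = 2)
S = -6 (S = -4 - 1*2 = -4 - 2 = -6)
M(w, H) = 2*w
N*M(S, l) + 139 = 26*(2*(-6)) + 139 = 26*(-12) + 139 = -312 + 139 = -173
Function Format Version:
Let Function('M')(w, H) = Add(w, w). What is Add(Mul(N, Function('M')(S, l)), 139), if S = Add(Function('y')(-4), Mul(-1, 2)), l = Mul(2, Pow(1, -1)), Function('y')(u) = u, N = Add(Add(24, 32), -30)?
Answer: -173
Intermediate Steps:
N = 26 (N = Add(56, -30) = 26)
l = 2 (l = Mul(2, 1) = 2)
S = -6 (S = Add(-4, Mul(-1, 2)) = Add(-4, -2) = -6)
Function('M')(w, H) = Mul(2, w)
Add(Mul(N, Function('M')(S, l)), 139) = Add(Mul(26, Mul(2, -6)), 139) = Add(Mul(26, -12), 139) = Add(-312, 139) = -173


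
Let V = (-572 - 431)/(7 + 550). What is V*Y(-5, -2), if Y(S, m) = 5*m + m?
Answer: 12036/557 ≈ 21.609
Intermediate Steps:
Y(S, m) = 6*m
V = -1003/557 ≈ -1.8007
V*Y(-5, -2) = -6018*(-2)/557 = -1003/557*(-12) = 12036/557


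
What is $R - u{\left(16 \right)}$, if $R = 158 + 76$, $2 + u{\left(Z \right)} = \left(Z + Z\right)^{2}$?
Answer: $-788$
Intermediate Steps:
$u{\left(Z \right)} = -2 + 4 Z^{2}$ ($u{\left(Z \right)} = -2 + \left(Z + Z\right)^{2} = -2 + \left(2 Z\right)^{2} = -2 + 4 Z^{2}$)
$R = 234$
$R - u{\left(16 \right)} = 234 - \left(-2 + 4 \cdot 16^{2}\right) = 234 - \left(-2 + 4 \cdot 256\right) = 234 - \left(-2 + 1024\right) = 234 - 1022 = -788$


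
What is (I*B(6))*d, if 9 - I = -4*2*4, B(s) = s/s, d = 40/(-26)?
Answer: -820/13 ≈ -63.077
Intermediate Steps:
d = -20/13 (d = 40*(-1/26) = -20/13 ≈ -1.5385)
B(s) = 1
I = 41 (I = 9 - (-4*2)*4 = 9 - (-8)*4 = 9 - 1*(-32) = 9 + 32 = 41)
(I*B(6))*d = (41*1)*(-20/13) = 41*(-20/13) = -820/13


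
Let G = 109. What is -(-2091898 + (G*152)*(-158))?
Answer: 4709642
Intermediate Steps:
-(-2091898 + (G*152)*(-158)) = -(-2091898 + (109*152)*(-158)) = -(-2091898 + 16568*(-158)) = -(-2091898 - 2617744) = -1*(-4709642) = 4709642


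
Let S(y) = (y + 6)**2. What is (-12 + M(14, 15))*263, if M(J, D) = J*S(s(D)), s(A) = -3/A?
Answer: 3017662/25 ≈ 1.2071e+5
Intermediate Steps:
S(y) = (6 + y)**2
M(J, D) = J*(6 - 3/D)**2
(-12 + M(14, 15))*263 = (-12 + 14*(6 - 3/15)**2)*263 = (-12 + 14*(6 - 3*1/15)**2)*263 = (-12 + 14*(6 - 1/5)**2)*263 = (-12 + 14*(29/5)**2)*263 = (-12 + 14*(841/25))*263 = (-12 + 11774/25)*263 = (11474/25)*263 = 3017662/25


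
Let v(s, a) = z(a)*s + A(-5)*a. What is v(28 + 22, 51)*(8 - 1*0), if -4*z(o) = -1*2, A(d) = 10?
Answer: 4280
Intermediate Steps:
z(o) = ½ (z(o) = -(-1)*2/4 = -¼*(-2) = ½)
v(s, a) = s/2 + 10*a
v(28 + 22, 51)*(8 - 1*0) = ((28 + 22)/2 + 10*51)*(8 - 1*0) = ((½)*50 + 510)*(8 + 0) = (25 + 510)*8 = 535*8 = 4280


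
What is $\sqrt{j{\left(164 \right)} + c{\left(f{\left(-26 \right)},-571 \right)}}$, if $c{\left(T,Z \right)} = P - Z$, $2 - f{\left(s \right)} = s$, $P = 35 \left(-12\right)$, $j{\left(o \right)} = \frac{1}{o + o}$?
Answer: $\frac{\sqrt{4061378}}{164} \approx 12.288$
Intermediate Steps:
$j{\left(o \right)} = \frac{1}{2 o}$
$P = -420$
$f{\left(s \right)} = 2 - s$
$c{\left(T,Z \right)} = -420 - Z$
$\sqrt{j{\left(164 \right)} + c{\left(f{\left(-26 \right)},-571 \right)}} = \sqrt{\frac{1}{2 \cdot 164} - -151} = \sqrt{\frac{1}{2} \cdot \frac{1}{164} + \left(-420 + 571\right)} = \sqrt{\frac{1}{328} + 151} = \sqrt{\frac{49529}{328}} = \frac{\sqrt{4061378}}{164}$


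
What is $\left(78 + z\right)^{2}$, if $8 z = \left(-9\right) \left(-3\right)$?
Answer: $\frac{423801}{64} \approx 6621.9$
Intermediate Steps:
$z = \frac{27}{8}$ ($z = \frac{\left(-9\right) \left(-3\right)}{8} = \frac{1}{8} \cdot 27 = \frac{27}{8} \approx 3.375$)
$\left(78 + z\right)^{2} = \left(78 + \frac{27}{8}\right)^{2} = \left(\frac{651}{8}\right)^{2} = \frac{423801}{64}$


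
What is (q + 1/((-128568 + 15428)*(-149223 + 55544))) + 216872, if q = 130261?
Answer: 3679207840813981/10598842060 ≈ 3.4713e+5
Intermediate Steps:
(q + 1/((-128568 + 15428)*(-149223 + 55544))) + 216872 = (130261 + 1/((-128568 + 15428)*(-149223 + 55544))) + 216872 = (130261 + 1/(-113140*(-93679))) + 216872 = (130261 + 1/10598842060) + 216872 = 1380615765577661/10598842060 + 216872 = 3679207840813981/10598842060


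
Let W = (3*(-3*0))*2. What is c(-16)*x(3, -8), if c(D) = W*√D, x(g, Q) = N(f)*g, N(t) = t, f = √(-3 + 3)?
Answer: 0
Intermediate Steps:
f = 0 (f = √0 = 0)
x(g, Q) = 0 (x(g, Q) = 0*g = 0)
W = 0 (W = (3*0)*2 = 0*2 = 0)
c(D) = 0 (c(D) = 0*√D = 0)
c(-16)*x(3, -8) = 0*0 = 0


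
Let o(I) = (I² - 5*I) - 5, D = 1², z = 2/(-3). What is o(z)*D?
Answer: -11/9 ≈ -1.2222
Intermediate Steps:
z = -⅔ (z = 2*(-⅓) = -⅔ ≈ -0.66667)
D = 1
o(I) = -5 + I² - 5*I
o(z)*D = (-5 + (-⅔)² - 5*(-⅔))*1 = (-5 + 4/9 + 10/3)*1 = -11/9*1 = -11/9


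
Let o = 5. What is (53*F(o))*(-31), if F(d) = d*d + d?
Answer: -49290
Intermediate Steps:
F(d) = d + d**2 (F(d) = d**2 + d = d + d**2)
(53*F(o))*(-31) = (53*(5*(1 + 5)))*(-31) = (53*(5*6))*(-31) = (53*30)*(-31) = 1590*(-31) = -49290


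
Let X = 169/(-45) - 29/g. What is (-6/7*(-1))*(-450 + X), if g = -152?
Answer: -3102383/7980 ≈ -388.77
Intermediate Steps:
X = -24383/6840 (X = 169/(-45) - 29/(-152) = 169*(-1/45) - 29*(-1/152) = -169/45 + 29/152 = -24383/6840 ≈ -3.5648)
(-6/7*(-1))*(-450 + X) = (-6/7*(-1))*(-450 - 24383/6840) = (-6*⅐*(-1))*(-3102383/6840) = -6/7*(-1)*(-3102383/6840) = (6/7)*(-3102383/6840) = -3102383/7980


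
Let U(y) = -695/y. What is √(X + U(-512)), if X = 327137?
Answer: √334989678/32 ≈ 571.96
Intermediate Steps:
√(X + U(-512)) = √(327137 - 695/(-512)) = √(327137 - 695*(-1/512)) = √(327137 + 695/512) = √(167494839/512) = √334989678/32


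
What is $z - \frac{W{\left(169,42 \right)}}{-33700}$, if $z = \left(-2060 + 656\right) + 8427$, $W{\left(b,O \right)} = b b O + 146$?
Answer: $\frac{59468702}{8425} \approx 7058.6$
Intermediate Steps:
$W{\left(b,O \right)} = 146 + O b^{2}$ ($W{\left(b,O \right)} = b^{2} O + 146 = O b^{2} + 146 = 146 + O b^{2}$)
$z = 7023$ ($z = -1404 + 8427 = 7023$)
$z - \frac{W{\left(169,42 \right)}}{-33700} = 7023 - \frac{146 + 42 \cdot 169^{2}}{-33700} = 7023 - \left(146 + 42 \cdot 28561\right) \left(- \frac{1}{33700}\right) = 7023 - \left(146 + 1199562\right) \left(- \frac{1}{33700}\right) = 7023 - 1199708 \left(- \frac{1}{33700}\right) = 7023 - - \frac{299927}{8425} = 7023 + \frac{299927}{8425} = \frac{59468702}{8425}$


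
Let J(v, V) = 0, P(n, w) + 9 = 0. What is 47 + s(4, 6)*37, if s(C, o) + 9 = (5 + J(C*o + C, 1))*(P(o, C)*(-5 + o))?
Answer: -1951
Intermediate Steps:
P(n, w) = -9 (P(n, w) = -9 + 0 = -9)
s(C, o) = 216 - 45*o (s(C, o) = -9 + (5 + 0)*(-9*(-5 + o)) = -9 + 5*(45 - 9*o) = -9 + (225 - 45*o) = 216 - 45*o)
47 + s(4, 6)*37 = 47 + (216 - 45*6)*37 = 47 + (216 - 270)*37 = 47 - 54*37 = 47 - 1998 = -1951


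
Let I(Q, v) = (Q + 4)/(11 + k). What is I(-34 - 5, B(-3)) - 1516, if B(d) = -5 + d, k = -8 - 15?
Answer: -18157/12 ≈ -1513.1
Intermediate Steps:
k = -23
I(Q, v) = -⅓ - Q/12 (I(Q, v) = (Q + 4)/(11 - 23) = (4 + Q)/(-12) = (4 + Q)*(-1/12) = -⅓ - Q/12)
I(-34 - 5, B(-3)) - 1516 = (-⅓ - (-34 - 5)/12) - 1516 = (-⅓ - 1/12*(-39)) - 1516 = (-⅓ + 13/4) - 1516 = 35/12 - 1516 = -18157/12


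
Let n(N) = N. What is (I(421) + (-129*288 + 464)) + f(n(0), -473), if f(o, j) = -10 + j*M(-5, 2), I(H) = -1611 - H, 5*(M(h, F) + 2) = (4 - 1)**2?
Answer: -193177/5 ≈ -38635.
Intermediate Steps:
M(h, F) = -1/5 (M(h, F) = -2 + (4 - 1)**2/5 = -2 + (1/5)*3**2 = -2 + (1/5)*9 = -2 + 9/5 = -1/5)
f(o, j) = -10 - j/5 (f(o, j) = -10 + j*(-1/5) = -10 - j/5)
(I(421) + (-129*288 + 464)) + f(n(0), -473) = ((-1611 - 1*421) + (-129*288 + 464)) + (-10 - 1/5*(-473)) = ((-1611 - 421) + (-37152 + 464)) + (-10 + 473/5) = (-2032 - 36688) + 423/5 = -38720 + 423/5 = -193177/5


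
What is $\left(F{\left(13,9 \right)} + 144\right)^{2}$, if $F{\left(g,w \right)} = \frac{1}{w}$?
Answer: $\frac{1682209}{81} \approx 20768.0$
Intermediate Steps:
$\left(F{\left(13,9 \right)} + 144\right)^{2} = \left(\frac{1}{9} + 144\right)^{2} = \left(\frac{1297}{9}\right)^{2} = \frac{1682209}{81}$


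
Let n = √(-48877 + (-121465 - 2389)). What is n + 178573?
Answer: 178573 + I*√172731 ≈ 1.7857e+5 + 415.61*I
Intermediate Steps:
n = I*√172731 (n = √(-48877 - 123854) = √(-172731) = I*√172731 ≈ 415.61*I)
n + 178573 = I*√172731 + 178573 = 178573 + I*√172731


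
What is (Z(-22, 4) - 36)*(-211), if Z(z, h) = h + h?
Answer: 5908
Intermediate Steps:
Z(z, h) = 2*h
(Z(-22, 4) - 36)*(-211) = (2*4 - 36)*(-211) = (8 - 36)*(-211) = -28*(-211) = 5908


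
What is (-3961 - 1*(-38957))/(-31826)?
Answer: -17498/15913 ≈ -1.0996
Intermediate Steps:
(-3961 - 1*(-38957))/(-31826) = (-3961 + 38957)*(-1/31826) = 34996*(-1/31826) = -17498/15913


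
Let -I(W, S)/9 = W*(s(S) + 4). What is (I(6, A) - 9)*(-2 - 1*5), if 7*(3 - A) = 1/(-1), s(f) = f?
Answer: 2763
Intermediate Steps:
A = 22/7 (A = 3 - 1/7/(-1) = 3 - 1/7*(-1) = 3 + 1/7 = 22/7 ≈ 3.1429)
I(W, S) = -9*W*(4 + S) (I(W, S) = -9*W*(S + 4) = -9*W*(4 + S))
(I(6, A) - 9)*(-2 - 1*5) = (-9*6*(4 + 22/7) - 9)*(-2 - 1*5) = (-9*6*50/7 - 9)*(-2 - 5) = (-2700/7 - 9)*(-7) = -2763/7*(-7) = 2763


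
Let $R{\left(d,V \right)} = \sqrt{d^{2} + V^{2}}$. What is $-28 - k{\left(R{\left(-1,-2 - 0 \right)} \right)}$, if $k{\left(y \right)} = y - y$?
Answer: $-28$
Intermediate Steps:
$R{\left(d,V \right)} = \sqrt{V^{2} + d^{2}}$
$k{\left(y \right)} = 0$
$-28 - k{\left(R{\left(-1,-2 - 0 \right)} \right)} = -28 - 0 = -28 + 0 = -28$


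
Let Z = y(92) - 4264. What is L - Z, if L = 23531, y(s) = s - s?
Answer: 27795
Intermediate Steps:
y(s) = 0
Z = -4264 (Z = 0 - 4264 = -4264)
L - Z = 23531 - 1*(-4264) = 23531 + 4264 = 27795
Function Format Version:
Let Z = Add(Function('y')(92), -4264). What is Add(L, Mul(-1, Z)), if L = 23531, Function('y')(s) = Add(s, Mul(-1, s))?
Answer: 27795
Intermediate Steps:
Function('y')(s) = 0
Z = -4264 (Z = Add(0, -4264) = -4264)
Add(L, Mul(-1, Z)) = Add(23531, Mul(-1, -4264)) = Add(23531, 4264) = 27795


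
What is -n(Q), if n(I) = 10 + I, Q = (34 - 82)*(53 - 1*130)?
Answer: -3706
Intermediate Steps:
Q = 3696 (Q = -48*(53 - 130) = -48*(-77) = 3696)
-n(Q) = -(10 + 3696) = -1*3706 = -3706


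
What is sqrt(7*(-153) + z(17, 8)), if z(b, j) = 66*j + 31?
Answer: 16*I*sqrt(2) ≈ 22.627*I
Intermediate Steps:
z(b, j) = 31 + 66*j
sqrt(7*(-153) + z(17, 8)) = sqrt(7*(-153) + (31 + 66*8)) = sqrt(-1071 + (31 + 528)) = sqrt(-1071 + 559) = sqrt(-512) = 16*I*sqrt(2)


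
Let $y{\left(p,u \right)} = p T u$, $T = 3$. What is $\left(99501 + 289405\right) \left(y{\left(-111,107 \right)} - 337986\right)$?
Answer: $-145301893002$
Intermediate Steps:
$y{\left(p,u \right)} = 3 p u$ ($y{\left(p,u \right)} = p 3 u = 3 p u$)
$\left(99501 + 289405\right) \left(y{\left(-111,107 \right)} - 337986\right) = \left(99501 + 289405\right) \left(3 \left(-111\right) 107 - 337986\right) = 388906 \left(-35631 - 337986\right) = 388906 \left(-373617\right) = -145301893002$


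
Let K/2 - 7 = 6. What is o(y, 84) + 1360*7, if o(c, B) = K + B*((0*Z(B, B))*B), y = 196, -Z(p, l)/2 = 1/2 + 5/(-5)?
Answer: 9546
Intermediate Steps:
K = 26 (K = 14 + 2*6 = 14 + 12 = 26)
Z(p, l) = 1 (Z(p, l) = -2*(1/2 + 5/(-5)) = -2*(1*(1/2) + 5*(-1/5)) = -2*(1/2 - 1) = -2*(-1/2) = 1)
o(c, B) = 26 (o(c, B) = 26 + B*((0*1)*B) = 26 + B*(0*B) = 26 + B*0 = 26 + 0 = 26)
o(y, 84) + 1360*7 = 26 + 1360*7 = 26 + 9520 = 9546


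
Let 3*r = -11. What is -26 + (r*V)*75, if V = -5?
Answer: 1349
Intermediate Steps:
r = -11/3 (r = (⅓)*(-11) = -11/3 ≈ -3.6667)
-26 + (r*V)*75 = -26 - 11/3*(-5)*75 = -26 + (55/3)*75 = -26 + 1375 = 1349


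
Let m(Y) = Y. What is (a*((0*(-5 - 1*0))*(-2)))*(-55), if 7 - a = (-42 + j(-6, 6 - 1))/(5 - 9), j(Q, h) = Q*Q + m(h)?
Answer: 0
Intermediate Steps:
j(Q, h) = h + Q² (j(Q, h) = Q*Q + h = Q² + h = h + Q²)
a = 27/4 (a = 7 - (-42 + ((6 - 1) + (-6)²))/(5 - 9) = 7 - (-42 + (5 + 36))/(-4) = 7 - (-42 + 41)*(-1)/4 = 7 - (-1)*(-1)/4 = 7 - 1*¼ = 7 - ¼ = 27/4 ≈ 6.7500)
(a*((0*(-5 - 1*0))*(-2)))*(-55) = (27*((0*(-5 - 1*0))*(-2))/4)*(-55) = (27*((0*(-5 + 0))*(-2))/4)*(-55) = (27*((0*(-5))*(-2))/4)*(-55) = (27*(0*(-2))/4)*(-55) = ((27/4)*0)*(-55) = 0*(-55) = 0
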